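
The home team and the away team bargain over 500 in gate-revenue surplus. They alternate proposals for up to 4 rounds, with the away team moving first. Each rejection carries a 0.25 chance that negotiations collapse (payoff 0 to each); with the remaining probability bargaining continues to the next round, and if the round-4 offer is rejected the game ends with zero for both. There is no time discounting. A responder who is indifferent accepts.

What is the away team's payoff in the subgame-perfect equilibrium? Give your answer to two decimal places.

By backward induction:
Round 4 (the home team proposes): rejection yields 0 for the away team; the home team offers 0 and keeps 500.
Round 3 (the away team proposes): rejecting gives the home team an expected 0.75 × 500 = 375, so the away team offers 375, keeping 125.
Round 2 (the home team proposes): rejecting gives the away team an expected 0.75 × 125 = 93.75; the home team offers that and keeps 406.25.
Round 1 (the away team proposes): rejecting gives the home team an expected 0.75 × 406.25 = 304.6875; the away team offers that and keeps 195.3125.

195.31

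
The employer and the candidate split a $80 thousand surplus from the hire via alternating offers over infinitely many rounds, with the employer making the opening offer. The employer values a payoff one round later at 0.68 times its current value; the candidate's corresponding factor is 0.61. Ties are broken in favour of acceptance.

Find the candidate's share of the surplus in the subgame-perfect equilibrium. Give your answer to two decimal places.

In a stationary SPE each proposer offers the other exactly their discounted continuation value.
If the employer keeps x when proposing and the candidate keeps y when proposing, then x = 80 − 0.61y and y = 80 − 0.68x.
Solving: x = 80(1 − 0.61) / (1 − 0.68·0.61) = 31.2 / 0.5852 ≈ 53.3151.
The candidate gets 80 − 53.3151 ≈ 26.6849.

26.68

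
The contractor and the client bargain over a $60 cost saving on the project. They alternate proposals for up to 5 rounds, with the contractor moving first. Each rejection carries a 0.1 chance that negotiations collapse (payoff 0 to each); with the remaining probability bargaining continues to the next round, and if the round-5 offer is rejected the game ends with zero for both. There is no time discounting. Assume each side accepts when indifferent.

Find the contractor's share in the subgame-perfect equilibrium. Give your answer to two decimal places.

50.23

By backward induction:
Round 5 (the contractor proposes): rejection yields 0 for the client; the contractor offers 0 and keeps 60.
Round 4 (the client proposes): rejecting gives the contractor an expected 0.9 × 60 = 54, so the client offers 54, keeping 6.
Round 3 (the contractor proposes): rejecting gives the client an expected 0.9 × 6 = 5.4, so the contractor offers 5.4, keeping 54.6.
Round 2 (the client proposes): rejecting gives the contractor an expected 0.9 × 54.6 = 49.14, so the client offers 49.14, keeping 10.86.
Round 1 (the contractor proposes): rejecting gives the client an expected 0.9 × 10.86 = 9.774; the contractor offers that and keeps 50.226.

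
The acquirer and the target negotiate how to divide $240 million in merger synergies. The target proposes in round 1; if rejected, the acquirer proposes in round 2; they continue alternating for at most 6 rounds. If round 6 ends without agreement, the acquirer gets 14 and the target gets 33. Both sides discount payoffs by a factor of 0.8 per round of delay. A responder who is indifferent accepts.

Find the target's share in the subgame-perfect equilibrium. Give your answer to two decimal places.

By backward induction:
Round 6 (the acquirer proposes): the target gets 33 if talks fail, so the acquirer offers 33 and keeps 207.
Round 5 (the target proposes): the acquirer can get 207 next round, worth 0.8 × 207 = 165.6 now; the target offers that and keeps 74.4.
Round 4 (the acquirer proposes): the target can get 74.4 next round, worth 0.8 × 74.4 = 59.52 now, so the acquirer offers 59.52, keeping 180.48.
Round 3 (the target proposes): the acquirer can get 180.48 next round, worth 0.8 × 180.48 = 144.384 now; the target offers that and keeps 95.616.
Round 2 (the acquirer proposes): the target can get 95.616 next round, worth 0.8 × 95.616 = 76.4928 now; the acquirer offers that and keeps 163.5072.
Round 1 (the target proposes): the acquirer can get 163.5072 next round, worth 0.8 × 163.5072 = 130.80576 now. The target offers 130.80576 and keeps 240 − 130.80576 = 109.19424.

109.19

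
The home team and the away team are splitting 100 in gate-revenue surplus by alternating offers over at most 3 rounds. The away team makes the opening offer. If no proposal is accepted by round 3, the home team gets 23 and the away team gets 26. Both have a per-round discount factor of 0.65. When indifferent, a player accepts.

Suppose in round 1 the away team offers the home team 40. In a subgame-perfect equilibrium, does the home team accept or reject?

Accept

Work out the home team's continuation value if the offer is rejected.
Round 3 (the away team proposes): the home team gets 23 if talks fail, so the away team offers 23 and keeps 77.
Round 2 (the home team proposes): the away team can get 77 next round, worth 0.65 × 77 = 50.05 now. The home team offers 50.05 and keeps 100 − 50.05 = 49.95.
So by rejecting in round 1, the home team gets 49.95 next round, worth 0.65 × 49.95 = 32.4675 now.
Offer 40 ≥ 32.4675, so the home team accepts.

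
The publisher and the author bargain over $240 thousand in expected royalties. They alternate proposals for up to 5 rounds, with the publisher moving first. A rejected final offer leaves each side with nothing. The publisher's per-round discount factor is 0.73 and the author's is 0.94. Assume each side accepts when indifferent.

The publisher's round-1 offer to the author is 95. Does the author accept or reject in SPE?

Reject

Round 5 (the publisher proposes): the author will accept anything ≥ 0, so the publisher offers 0 and keeps 240.
Round 4 (the author proposes): the publisher can get 240 next round, worth 0.73 × 240 = 175.2 now; the author offers that and keeps 64.8.
Round 3 (the publisher proposes): the author can get 64.8 next round, worth 0.94 × 64.8 = 60.912 now, so the publisher offers 60.912, keeping 179.088.
Round 2 (the author proposes): the publisher can get 179.088 next round, worth 0.73 × 179.088 = 130.73424 now; the author offers that and keeps 109.26576.
So by rejecting in round 1, the author gets 109.26576 next round, worth 0.94 × 109.26576 = 102.7098144 now.
Offer 95 < 102.7098144, so the author rejects.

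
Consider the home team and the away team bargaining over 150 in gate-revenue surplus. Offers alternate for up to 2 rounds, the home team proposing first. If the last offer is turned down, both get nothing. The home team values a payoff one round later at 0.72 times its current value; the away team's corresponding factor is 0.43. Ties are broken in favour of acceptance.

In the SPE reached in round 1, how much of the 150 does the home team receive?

Round 2 (the away team proposes): the home team will accept anything ≥ 0, so the away team offers 0 and keeps 150.
Round 1 (the home team proposes): the away team can get 150 next round, worth 0.43 × 150 = 64.5 now; the home team offers that and keeps 85.5.

85.5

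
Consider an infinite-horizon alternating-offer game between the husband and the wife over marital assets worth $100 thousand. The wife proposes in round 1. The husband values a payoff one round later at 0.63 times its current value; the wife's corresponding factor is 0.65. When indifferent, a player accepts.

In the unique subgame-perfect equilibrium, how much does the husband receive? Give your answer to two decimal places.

Let x be the wife's share when the wife proposes and y be the husband's share when the husband proposes.
The husband accepts iff offered ≥ 0.63·y, so x = 100 − 0.63y. Symmetrically y = 100 − 0.65x.
Substituting: x = 100 − 0.63(100 − 0.65x), giving x(1 − 0.65·0.63) = 100(1 − 0.63).
So x = 100 × 0.37 / 0.5905 ≈ 62.6588, and the husband receives 100 − x ≈ 37.3412.

37.34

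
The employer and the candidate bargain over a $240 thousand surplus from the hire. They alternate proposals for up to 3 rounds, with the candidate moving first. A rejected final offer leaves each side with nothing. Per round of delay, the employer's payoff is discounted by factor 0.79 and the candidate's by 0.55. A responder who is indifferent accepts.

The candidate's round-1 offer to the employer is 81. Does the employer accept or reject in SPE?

Work out the employer's continuation value if the offer is rejected.
Round 3 (the candidate proposes): rejection yields 0 for the employer; the candidate offers 0 and keeps 240.
Round 2 (the employer proposes): the candidate can get 240 next round, worth 0.55 × 240 = 132 now, so the employer offers 132, keeping 108.
So by rejecting in round 1, the employer gets 108 next round, worth 0.79 × 108 = 85.32 now.
Offer 81 < 85.32, so the employer rejects.

Reject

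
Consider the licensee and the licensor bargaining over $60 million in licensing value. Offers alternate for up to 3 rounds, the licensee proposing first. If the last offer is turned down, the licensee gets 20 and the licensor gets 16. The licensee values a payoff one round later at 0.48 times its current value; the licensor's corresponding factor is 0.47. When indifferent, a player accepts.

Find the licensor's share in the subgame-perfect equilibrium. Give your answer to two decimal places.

18.27

Solve by backward induction from round 3.
Round 3 (the licensee proposes): the licensor gets 16 if talks fail, so the licensee offers 16 and keeps 44.
Round 2 (the licensor proposes): the licensee can get 44 next round, worth 0.48 × 44 = 21.12 now; the licensor offers that and keeps 38.88.
Round 1 (the licensee proposes): the licensor can get 38.88 next round, worth 0.47 × 38.88 = 18.2736 now, so the licensee offers 18.2736, keeping 41.7264.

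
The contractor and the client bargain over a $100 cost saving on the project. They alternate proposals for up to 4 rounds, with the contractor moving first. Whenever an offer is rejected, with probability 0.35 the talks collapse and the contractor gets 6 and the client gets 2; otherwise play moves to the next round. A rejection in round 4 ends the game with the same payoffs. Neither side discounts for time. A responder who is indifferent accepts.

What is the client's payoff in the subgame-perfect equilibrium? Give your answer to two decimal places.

48.20

By backward induction:
Round 4 (the client proposes): the contractor gets 6 if talks fail, so the client offers 6 and keeps 94.
Round 3 (the contractor proposes): rejecting gives the client an expected 0.65 × 94 + 0.35 × 2 = 61.8; the contractor offers that and keeps 38.2.
Round 2 (the client proposes): rejecting gives the contractor an expected 0.65 × 38.2 + 0.35 × 6 = 26.93; the client offers that and keeps 73.07.
Round 1 (the contractor proposes): rejecting gives the client an expected 0.65 × 73.07 + 0.35 × 2 = 48.1955, so the contractor offers 48.1955, keeping 51.8045.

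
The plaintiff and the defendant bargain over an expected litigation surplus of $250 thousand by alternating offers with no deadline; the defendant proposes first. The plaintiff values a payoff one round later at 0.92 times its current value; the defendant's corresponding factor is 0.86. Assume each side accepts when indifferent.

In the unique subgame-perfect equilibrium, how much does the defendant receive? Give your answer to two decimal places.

95.79

Let x be the defendant's share when the defendant proposes and y be the plaintiff's share when the plaintiff proposes.
The plaintiff accepts iff offered ≥ 0.92·y, so x = 250 − 0.92y. Symmetrically y = 250 − 0.86x.
Substituting: x = 250 − 0.92(250 − 0.86x), giving x(1 − 0.86·0.92) = 250(1 − 0.92).
So x = 250 × 0.08 / 0.2088 ≈ 95.7854, and the plaintiff receives 250 − x ≈ 154.2146.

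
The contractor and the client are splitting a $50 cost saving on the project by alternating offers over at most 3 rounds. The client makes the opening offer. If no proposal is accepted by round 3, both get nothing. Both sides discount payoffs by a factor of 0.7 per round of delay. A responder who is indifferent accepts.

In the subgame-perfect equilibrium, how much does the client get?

Round 3 (the client proposes): the contractor will accept anything ≥ 0, so the client offers 0 and keeps 50.
Round 2 (the contractor proposes): the client can get 50 next round, worth 0.7 × 50 = 35 now, so the contractor offers 35, keeping 15.
Round 1 (the client proposes): the contractor can get 15 next round, worth 0.7 × 15 = 10.5 now. The client offers 10.5 and keeps 50 − 10.5 = 39.5.

39.5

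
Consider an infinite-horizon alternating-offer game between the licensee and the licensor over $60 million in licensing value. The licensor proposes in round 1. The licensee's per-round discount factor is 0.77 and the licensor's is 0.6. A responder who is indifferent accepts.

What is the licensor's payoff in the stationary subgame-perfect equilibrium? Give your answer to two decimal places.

In a stationary SPE each proposer offers the other exactly their discounted continuation value.
If the licensor keeps x when proposing and the licensee keeps y when proposing, then x = 60 − 0.77y and y = 60 − 0.6x.
Solving: x = 60(1 − 0.77) / (1 − 0.6·0.77) = 13.8 / 0.538 ≈ 25.6506.
The licensee gets 60 − 25.6506 ≈ 34.3494.

25.65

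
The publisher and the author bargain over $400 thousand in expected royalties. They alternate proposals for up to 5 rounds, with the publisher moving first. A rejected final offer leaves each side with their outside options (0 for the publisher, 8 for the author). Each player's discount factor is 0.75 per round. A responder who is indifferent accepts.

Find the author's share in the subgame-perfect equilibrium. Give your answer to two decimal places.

119.72

By backward induction:
Round 5 (the publisher proposes): the author gets 8 if talks fail, so the publisher offers 8 and keeps 392.
Round 4 (the author proposes): the publisher can get 392 next round, worth 0.75 × 392 = 294 now. The author offers 294 and keeps 400 − 294 = 106.
Round 3 (the publisher proposes): the author can get 106 next round, worth 0.75 × 106 = 79.5 now. The publisher offers 79.5 and keeps 400 − 79.5 = 320.5.
Round 2 (the author proposes): the publisher can get 320.5 next round, worth 0.75 × 320.5 = 240.375 now, so the author offers 240.375, keeping 159.625.
Round 1 (the publisher proposes): the author can get 159.625 next round, worth 0.75 × 159.625 = 119.71875 now. The publisher offers 119.71875 and keeps 400 − 119.71875 = 280.28125.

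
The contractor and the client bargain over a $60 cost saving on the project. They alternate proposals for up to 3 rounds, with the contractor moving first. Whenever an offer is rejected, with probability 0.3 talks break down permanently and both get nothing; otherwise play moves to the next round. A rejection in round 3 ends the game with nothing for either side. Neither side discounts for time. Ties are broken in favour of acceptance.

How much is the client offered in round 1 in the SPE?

Round 3 (the contractor proposes): rejection yields 0 for the client; the contractor offers 0 and keeps 60.
Round 2 (the client proposes): rejecting gives the contractor an expected 0.7 × 60 = 42. The client offers 42 and keeps 60 − 42 = 18.
Round 1 (the contractor proposes): rejecting gives the client an expected 0.7 × 18 = 12.6, so the contractor offers 12.6, keeping 47.4.

12.6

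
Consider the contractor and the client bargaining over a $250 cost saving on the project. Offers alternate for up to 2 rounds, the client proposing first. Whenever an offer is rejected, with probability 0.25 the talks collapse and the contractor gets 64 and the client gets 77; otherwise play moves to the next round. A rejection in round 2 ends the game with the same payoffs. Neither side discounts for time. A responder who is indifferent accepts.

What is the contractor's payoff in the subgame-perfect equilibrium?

145.75

Round 2 (the contractor proposes): the client gets 77 if talks fail, so the contractor offers 77 and keeps 173.
Round 1 (the client proposes): rejecting gives the contractor an expected 0.75 × 173 + 0.25 × 64 = 145.75, so the client offers 145.75, keeping 104.25.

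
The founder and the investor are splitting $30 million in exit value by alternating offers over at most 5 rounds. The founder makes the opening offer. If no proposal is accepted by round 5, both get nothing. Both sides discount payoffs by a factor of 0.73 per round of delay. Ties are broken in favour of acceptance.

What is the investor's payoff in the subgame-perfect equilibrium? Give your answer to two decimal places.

9.06

Solve by backward induction from round 5.
Round 5 (the founder proposes): the investor will accept anything ≥ 0, so the founder offers 0 and keeps 30.
Round 4 (the investor proposes): the founder can get 30 next round, worth 0.73 × 30 = 21.9 now, so the investor offers 21.9, keeping 8.1.
Round 3 (the founder proposes): the investor can get 8.1 next round, worth 0.73 × 8.1 = 5.913 now. The founder offers 5.913 and keeps 30 − 5.913 = 24.087.
Round 2 (the investor proposes): the founder can get 24.087 next round, worth 0.73 × 24.087 = 17.58351 now, so the investor offers 17.58351, keeping 12.41649.
Round 1 (the founder proposes): the investor can get 12.41649 next round, worth 0.73 × 12.41649 = 9.0640377 now, so the founder offers 9.0640377, keeping 20.9359623.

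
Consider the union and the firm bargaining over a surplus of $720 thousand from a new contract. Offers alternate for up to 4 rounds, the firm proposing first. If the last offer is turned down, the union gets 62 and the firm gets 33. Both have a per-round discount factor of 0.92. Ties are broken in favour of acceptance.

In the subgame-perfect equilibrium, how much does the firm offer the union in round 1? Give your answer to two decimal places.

587.95

Round 4 (the union proposes): the firm gets 33 if talks fail, so the union offers 33 and keeps 687.
Round 3 (the firm proposes): the union can get 687 next round, worth 0.92 × 687 = 632.04 now; the firm offers that and keeps 87.96.
Round 2 (the union proposes): the firm can get 87.96 next round, worth 0.92 × 87.96 = 80.9232 now, so the union offers 80.9232, keeping 639.0768.
Round 1 (the firm proposes): the union can get 639.0768 next round, worth 0.92 × 639.0768 = 587.950656 now. The firm offers 587.950656 and keeps 720 − 587.950656 = 132.049344.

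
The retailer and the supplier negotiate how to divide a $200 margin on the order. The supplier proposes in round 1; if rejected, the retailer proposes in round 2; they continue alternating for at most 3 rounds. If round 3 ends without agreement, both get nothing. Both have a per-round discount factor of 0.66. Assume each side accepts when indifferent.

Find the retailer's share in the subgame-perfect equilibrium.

44.88

Round 3 (the supplier proposes): the retailer will accept anything ≥ 0, so the supplier offers 0 and keeps 200.
Round 2 (the retailer proposes): the supplier can get 200 next round, worth 0.66 × 200 = 132 now, so the retailer offers 132, keeping 68.
Round 1 (the supplier proposes): the retailer can get 68 next round, worth 0.66 × 68 = 44.88 now. The supplier offers 44.88 and keeps 200 − 44.88 = 155.12.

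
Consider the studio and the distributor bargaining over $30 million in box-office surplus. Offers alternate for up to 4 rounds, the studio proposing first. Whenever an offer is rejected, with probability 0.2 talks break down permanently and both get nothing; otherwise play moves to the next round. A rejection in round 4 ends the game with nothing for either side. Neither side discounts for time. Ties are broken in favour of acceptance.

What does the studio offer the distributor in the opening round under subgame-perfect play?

20.16

Round 4 (the distributor proposes): rejection yields 0 for the studio; the distributor offers 0 and keeps 30.
Round 3 (the studio proposes): rejecting gives the distributor an expected 0.8 × 30 = 24; the studio offers that and keeps 6.
Round 2 (the distributor proposes): rejecting gives the studio an expected 0.8 × 6 = 4.8, so the distributor offers 4.8, keeping 25.2.
Round 1 (the studio proposes): rejecting gives the distributor an expected 0.8 × 25.2 = 20.16. The studio offers 20.16 and keeps 30 − 20.16 = 9.84.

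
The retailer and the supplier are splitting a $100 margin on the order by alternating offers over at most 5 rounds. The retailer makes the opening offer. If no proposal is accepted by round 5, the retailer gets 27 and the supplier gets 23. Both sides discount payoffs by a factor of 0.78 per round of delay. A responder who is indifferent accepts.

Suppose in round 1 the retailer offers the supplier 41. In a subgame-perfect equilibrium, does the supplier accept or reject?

Round 5 (the retailer proposes): the supplier gets 23 if talks fail, so the retailer offers 23 and keeps 77.
Round 4 (the supplier proposes): the retailer can get 77 next round, worth 0.78 × 77 = 60.06 now; the supplier offers that and keeps 39.94.
Round 3 (the retailer proposes): the supplier can get 39.94 next round, worth 0.78 × 39.94 = 31.1532 now. The retailer offers 31.1532 and keeps 100 − 31.1532 = 68.8468.
Round 2 (the supplier proposes): the retailer can get 68.8468 next round, worth 0.78 × 68.8468 = 53.700504 now; the supplier offers that and keeps 46.299496.
So by rejecting in round 1, the supplier gets 46.299496 next round, worth 0.78 × 46.299496 = 36.11360688 now.
Offer 41 ≥ 36.11360688, so the supplier accepts.

Accept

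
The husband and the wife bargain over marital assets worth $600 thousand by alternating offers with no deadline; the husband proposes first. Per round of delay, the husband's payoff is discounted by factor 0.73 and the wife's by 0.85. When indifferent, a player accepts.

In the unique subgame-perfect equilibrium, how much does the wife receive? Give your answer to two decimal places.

In a stationary SPE each proposer offers the other exactly their discounted continuation value.
If the husband keeps x when proposing and the wife keeps y when proposing, then x = 600 − 0.85y and y = 600 − 0.73x.
Solving: x = 600(1 − 0.85) / (1 − 0.73·0.85) = 90 / 0.3795 ≈ 237.1542.
The wife gets 600 − 237.1542 ≈ 362.8458.

362.85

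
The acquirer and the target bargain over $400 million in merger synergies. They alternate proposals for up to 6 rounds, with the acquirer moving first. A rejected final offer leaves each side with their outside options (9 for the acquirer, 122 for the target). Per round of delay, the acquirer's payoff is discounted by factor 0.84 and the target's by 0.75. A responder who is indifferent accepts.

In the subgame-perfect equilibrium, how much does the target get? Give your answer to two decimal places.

By backward induction:
Round 6 (the target proposes): the acquirer gets 9 if talks fail, so the target offers 9 and keeps 391.
Round 5 (the acquirer proposes): the target can get 391 next round, worth 0.75 × 391 = 293.25 now. The acquirer offers 293.25 and keeps 400 − 293.25 = 106.75.
Round 4 (the target proposes): the acquirer can get 106.75 next round, worth 0.84 × 106.75 = 89.67 now; the target offers that and keeps 310.33.
Round 3 (the acquirer proposes): the target can get 310.33 next round, worth 0.75 × 310.33 = 232.7475 now. The acquirer offers 232.7475 and keeps 400 − 232.7475 = 167.2525.
Round 2 (the target proposes): the acquirer can get 167.2525 next round, worth 0.84 × 167.2525 = 140.4921 now; the target offers that and keeps 259.5079.
Round 1 (the acquirer proposes): the target can get 259.5079 next round, worth 0.75 × 259.5079 = 194.630925 now, so the acquirer offers 194.630925, keeping 205.369075.

194.63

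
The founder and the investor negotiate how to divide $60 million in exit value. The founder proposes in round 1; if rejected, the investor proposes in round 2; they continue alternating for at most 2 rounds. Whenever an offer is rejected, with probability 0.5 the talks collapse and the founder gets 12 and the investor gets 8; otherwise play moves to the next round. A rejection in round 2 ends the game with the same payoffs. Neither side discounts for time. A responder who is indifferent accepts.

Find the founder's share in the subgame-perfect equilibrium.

32

Round 2 (the investor proposes): the founder gets 12 if talks fail, so the investor offers 12 and keeps 48.
Round 1 (the founder proposes): rejecting gives the investor an expected 0.5 × 48 + 0.5 × 8 = 28; the founder offers that and keeps 32.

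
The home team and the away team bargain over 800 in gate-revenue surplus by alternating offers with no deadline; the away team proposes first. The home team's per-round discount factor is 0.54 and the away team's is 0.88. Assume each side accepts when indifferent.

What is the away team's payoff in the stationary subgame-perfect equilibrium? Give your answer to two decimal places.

701.22

In a stationary SPE each proposer offers the other exactly their discounted continuation value.
If the away team keeps x when proposing and the home team keeps y when proposing, then x = 800 − 0.54y and y = 800 − 0.88x.
Solving: x = 800(1 − 0.54) / (1 − 0.88·0.54) = 368 / 0.5248 ≈ 701.2195.
The home team gets 800 − 701.2195 ≈ 98.7805.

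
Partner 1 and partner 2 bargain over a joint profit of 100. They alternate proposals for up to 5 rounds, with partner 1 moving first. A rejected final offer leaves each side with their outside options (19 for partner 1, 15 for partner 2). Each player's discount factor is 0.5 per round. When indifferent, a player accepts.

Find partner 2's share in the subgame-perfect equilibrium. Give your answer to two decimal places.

32.19

Solve by backward induction from round 5.
Round 5 (partner 1 proposes): partner 2 gets 15 if talks fail, so partner 1 offers 15 and keeps 85.
Round 4 (partner 2 proposes): partner 1 can get 85 next round, worth 0.5 × 85 = 42.5 now, so partner 2 offers 42.5, keeping 57.5.
Round 3 (partner 1 proposes): partner 2 can get 57.5 next round, worth 0.5 × 57.5 = 28.75 now, so partner 1 offers 28.75, keeping 71.25.
Round 2 (partner 2 proposes): partner 1 can get 71.25 next round, worth 0.5 × 71.25 = 35.625 now, so partner 2 offers 35.625, keeping 64.375.
Round 1 (partner 1 proposes): partner 2 can get 64.375 next round, worth 0.5 × 64.375 = 32.1875 now, so partner 1 offers 32.1875, keeping 67.8125.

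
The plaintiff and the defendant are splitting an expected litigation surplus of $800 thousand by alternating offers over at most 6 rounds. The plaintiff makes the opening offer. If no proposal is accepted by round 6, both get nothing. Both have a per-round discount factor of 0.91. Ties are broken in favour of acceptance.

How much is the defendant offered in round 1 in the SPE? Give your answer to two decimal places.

Round 6 (the defendant proposes): the plaintiff will accept anything ≥ 0, so the defendant offers 0 and keeps 800.
Round 5 (the plaintiff proposes): the defendant can get 800 next round, worth 0.91 × 800 = 728 now, so the plaintiff offers 728, keeping 72.
Round 4 (the defendant proposes): the plaintiff can get 72 next round, worth 0.91 × 72 = 65.52 now, so the defendant offers 65.52, keeping 734.48.
Round 3 (the plaintiff proposes): the defendant can get 734.48 next round, worth 0.91 × 734.48 = 668.3768 now; the plaintiff offers that and keeps 131.6232.
Round 2 (the defendant proposes): the plaintiff can get 131.6232 next round, worth 0.91 × 131.6232 = 119.777112 now; the defendant offers that and keeps 680.222888.
Round 1 (the plaintiff proposes): the defendant can get 680.222888 next round, worth 0.91 × 680.222888 = 619.00282808 now; the plaintiff offers that and keeps 180.99717192.

619.00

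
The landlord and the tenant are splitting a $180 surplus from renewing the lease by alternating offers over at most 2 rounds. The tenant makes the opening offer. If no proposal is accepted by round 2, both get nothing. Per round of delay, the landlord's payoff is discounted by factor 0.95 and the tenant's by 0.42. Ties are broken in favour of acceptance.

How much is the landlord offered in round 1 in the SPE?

Work backward from the last round.
Round 2 (the landlord proposes): rejection yields 0 for the tenant; the landlord offers 0 and keeps 180.
Round 1 (the tenant proposes): the landlord can get 180 next round, worth 0.95 × 180 = 171 now; the tenant offers that and keeps 9.

171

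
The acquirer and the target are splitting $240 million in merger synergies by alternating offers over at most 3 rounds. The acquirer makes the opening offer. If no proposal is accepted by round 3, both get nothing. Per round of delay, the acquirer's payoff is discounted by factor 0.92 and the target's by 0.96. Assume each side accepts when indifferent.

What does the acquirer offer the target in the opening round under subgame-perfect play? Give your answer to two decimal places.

Round 3 (the acquirer proposes): rejection yields 0 for the target; the acquirer offers 0 and keeps 240.
Round 2 (the target proposes): the acquirer can get 240 next round, worth 0.92 × 240 = 220.8 now. The target offers 220.8 and keeps 240 − 220.8 = 19.2.
Round 1 (the acquirer proposes): the target can get 19.2 next round, worth 0.96 × 19.2 = 18.432 now. The acquirer offers 18.432 and keeps 240 − 18.432 = 221.568.

18.43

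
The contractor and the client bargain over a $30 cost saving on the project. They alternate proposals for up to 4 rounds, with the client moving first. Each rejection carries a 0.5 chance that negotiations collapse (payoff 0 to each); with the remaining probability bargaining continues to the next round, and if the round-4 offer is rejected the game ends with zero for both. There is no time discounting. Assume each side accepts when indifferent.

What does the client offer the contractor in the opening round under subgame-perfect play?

11.25

By backward induction:
Round 4 (the contractor proposes): the client will accept anything ≥ 0, so the contractor offers 0 and keeps 30.
Round 3 (the client proposes): rejecting gives the contractor an expected 0.5 × 30 = 15, so the client offers 15, keeping 15.
Round 2 (the contractor proposes): rejecting gives the client an expected 0.5 × 15 = 7.5, so the contractor offers 7.5, keeping 22.5.
Round 1 (the client proposes): rejecting gives the contractor an expected 0.5 × 22.5 = 11.25; the client offers that and keeps 18.75.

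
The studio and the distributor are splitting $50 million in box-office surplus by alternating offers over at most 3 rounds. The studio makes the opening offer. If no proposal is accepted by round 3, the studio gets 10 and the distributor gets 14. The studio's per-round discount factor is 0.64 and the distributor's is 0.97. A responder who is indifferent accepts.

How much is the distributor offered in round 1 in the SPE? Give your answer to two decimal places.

26.15

Round 3 (the studio proposes): the distributor gets 14 if talks fail, so the studio offers 14 and keeps 36.
Round 2 (the distributor proposes): the studio can get 36 next round, worth 0.64 × 36 = 23.04 now, so the distributor offers 23.04, keeping 26.96.
Round 1 (the studio proposes): the distributor can get 26.96 next round, worth 0.97 × 26.96 = 26.1512 now, so the studio offers 26.1512, keeping 23.8488.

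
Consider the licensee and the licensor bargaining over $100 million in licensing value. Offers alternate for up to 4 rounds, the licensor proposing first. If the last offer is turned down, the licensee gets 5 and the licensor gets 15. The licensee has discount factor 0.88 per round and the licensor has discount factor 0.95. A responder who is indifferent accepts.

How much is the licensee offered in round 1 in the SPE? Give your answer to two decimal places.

Round 4 (the licensee proposes): the licensor gets 15 if talks fail, so the licensee offers 15 and keeps 85.
Round 3 (the licensor proposes): the licensee can get 85 next round, worth 0.88 × 85 = 74.8 now; the licensor offers that and keeps 25.2.
Round 2 (the licensee proposes): the licensor can get 25.2 next round, worth 0.95 × 25.2 = 23.94 now. The licensee offers 23.94 and keeps 100 − 23.94 = 76.06.
Round 1 (the licensor proposes): the licensee can get 76.06 next round, worth 0.88 × 76.06 = 66.9328 now, so the licensor offers 66.9328, keeping 33.0672.

66.93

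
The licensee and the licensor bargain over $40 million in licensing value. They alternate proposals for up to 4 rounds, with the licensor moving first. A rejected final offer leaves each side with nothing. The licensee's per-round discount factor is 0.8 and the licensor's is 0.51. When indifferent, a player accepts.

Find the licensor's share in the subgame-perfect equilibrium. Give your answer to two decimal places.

11.26

Round 4 (the licensee proposes): rejection yields 0 for the licensor; the licensee offers 0 and keeps 40.
Round 3 (the licensor proposes): the licensee can get 40 next round, worth 0.8 × 40 = 32 now. The licensor offers 32 and keeps 40 − 32 = 8.
Round 2 (the licensee proposes): the licensor can get 8 next round, worth 0.51 × 8 = 4.08 now, so the licensee offers 4.08, keeping 35.92.
Round 1 (the licensor proposes): the licensee can get 35.92 next round, worth 0.8 × 35.92 = 28.736 now. The licensor offers 28.736 and keeps 40 − 28.736 = 11.264.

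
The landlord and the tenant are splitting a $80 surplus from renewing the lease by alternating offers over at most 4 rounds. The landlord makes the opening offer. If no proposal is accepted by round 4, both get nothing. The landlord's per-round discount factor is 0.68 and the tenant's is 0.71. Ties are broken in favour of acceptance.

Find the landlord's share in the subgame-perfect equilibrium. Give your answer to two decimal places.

34.40

Work backward from the last round.
Round 4 (the tenant proposes): the landlord will accept anything ≥ 0, so the tenant offers 0 and keeps 80.
Round 3 (the landlord proposes): the tenant can get 80 next round, worth 0.71 × 80 = 56.8 now; the landlord offers that and keeps 23.2.
Round 2 (the tenant proposes): the landlord can get 23.2 next round, worth 0.68 × 23.2 = 15.776 now; the tenant offers that and keeps 64.224.
Round 1 (the landlord proposes): the tenant can get 64.224 next round, worth 0.71 × 64.224 = 45.59904 now, so the landlord offers 45.59904, keeping 34.40096.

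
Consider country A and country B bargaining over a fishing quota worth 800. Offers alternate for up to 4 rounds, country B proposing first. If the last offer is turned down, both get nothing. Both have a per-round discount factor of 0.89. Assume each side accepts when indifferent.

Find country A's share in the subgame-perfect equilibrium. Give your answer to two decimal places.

Round 4 (country A proposes): country B will accept anything ≥ 0, so country A offers 0 and keeps 800.
Round 3 (country B proposes): country A can get 800 next round, worth 0.89 × 800 = 712 now; country B offers that and keeps 88.
Round 2 (country A proposes): country B can get 88 next round, worth 0.89 × 88 = 78.32 now. Country A offers 78.32 and keeps 800 − 78.32 = 721.68.
Round 1 (country B proposes): country A can get 721.68 next round, worth 0.89 × 721.68 = 642.2952 now, so country B offers 642.2952, keeping 157.7048.

642.30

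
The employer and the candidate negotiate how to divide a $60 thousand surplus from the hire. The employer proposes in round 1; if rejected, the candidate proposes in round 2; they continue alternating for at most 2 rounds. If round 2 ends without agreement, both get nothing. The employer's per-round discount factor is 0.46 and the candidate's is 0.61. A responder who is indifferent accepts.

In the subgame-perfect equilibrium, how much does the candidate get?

Round 2 (the candidate proposes): the employer will accept anything ≥ 0, so the candidate offers 0 and keeps 60.
Round 1 (the employer proposes): the candidate can get 60 next round, worth 0.61 × 60 = 36.6 now, so the employer offers 36.6, keeping 23.4.

36.6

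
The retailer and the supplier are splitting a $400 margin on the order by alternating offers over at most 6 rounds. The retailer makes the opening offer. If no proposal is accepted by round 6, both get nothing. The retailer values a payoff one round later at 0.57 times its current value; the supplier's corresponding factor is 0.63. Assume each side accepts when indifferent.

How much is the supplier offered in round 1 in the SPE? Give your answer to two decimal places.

Round 6 (the supplier proposes): the retailer will accept anything ≥ 0, so the supplier offers 0 and keeps 400.
Round 5 (the retailer proposes): the supplier can get 400 next round, worth 0.63 × 400 = 252 now; the retailer offers that and keeps 148.
Round 4 (the supplier proposes): the retailer can get 148 next round, worth 0.57 × 148 = 84.36 now, so the supplier offers 84.36, keeping 315.64.
Round 3 (the retailer proposes): the supplier can get 315.64 next round, worth 0.63 × 315.64 = 198.8532 now. The retailer offers 198.8532 and keeps 400 − 198.8532 = 201.1468.
Round 2 (the supplier proposes): the retailer can get 201.1468 next round, worth 0.57 × 201.1468 = 114.653676 now, so the supplier offers 114.653676, keeping 285.346324.
Round 1 (the retailer proposes): the supplier can get 285.346324 next round, worth 0.63 × 285.346324 = 179.76818412 now; the retailer offers that and keeps 220.23181588.

179.77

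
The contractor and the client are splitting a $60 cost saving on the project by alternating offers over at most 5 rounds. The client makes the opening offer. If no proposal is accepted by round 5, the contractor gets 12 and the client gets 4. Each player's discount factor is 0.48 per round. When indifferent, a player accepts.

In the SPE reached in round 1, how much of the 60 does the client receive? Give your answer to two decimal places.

Round 5 (the client proposes): the contractor gets 12 if talks fail, so the client offers 12 and keeps 48.
Round 4 (the contractor proposes): the client can get 48 next round, worth 0.48 × 48 = 23.04 now. The contractor offers 23.04 and keeps 60 − 23.04 = 36.96.
Round 3 (the client proposes): the contractor can get 36.96 next round, worth 0.48 × 36.96 = 17.7408 now. The client offers 17.7408 and keeps 60 − 17.7408 = 42.2592.
Round 2 (the contractor proposes): the client can get 42.2592 next round, worth 0.48 × 42.2592 = 20.284416 now, so the contractor offers 20.284416, keeping 39.715584.
Round 1 (the client proposes): the contractor can get 39.715584 next round, worth 0.48 × 39.715584 = 19.06348032 now. The client offers 19.06348032 and keeps 60 − 19.06348032 = 40.93651968.

40.94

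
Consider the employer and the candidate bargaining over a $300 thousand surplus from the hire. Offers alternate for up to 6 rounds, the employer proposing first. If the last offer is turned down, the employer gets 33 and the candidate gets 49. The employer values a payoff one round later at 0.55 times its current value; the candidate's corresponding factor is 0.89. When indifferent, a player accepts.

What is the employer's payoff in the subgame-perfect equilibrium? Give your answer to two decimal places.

Round 6 (the candidate proposes): the employer gets 33 if talks fail, so the candidate offers 33 and keeps 267.
Round 5 (the employer proposes): the candidate can get 267 next round, worth 0.89 × 267 = 237.63 now, so the employer offers 237.63, keeping 62.37.
Round 4 (the candidate proposes): the employer can get 62.37 next round, worth 0.55 × 62.37 = 34.3035 now, so the candidate offers 34.3035, keeping 265.6965.
Round 3 (the employer proposes): the candidate can get 265.6965 next round, worth 0.89 × 265.6965 = 236.469885 now, so the employer offers 236.469885, keeping 63.530115.
Round 2 (the candidate proposes): the employer can get 63.530115 next round, worth 0.55 × 63.530115 = 34.94156325 now; the candidate offers that and keeps 265.05843675.
Round 1 (the employer proposes): the candidate can get 265.05843675 next round, worth 0.89 × 265.05843675 = 235.9020087075 now; the employer offers that and keeps 64.0979912925.

64.10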